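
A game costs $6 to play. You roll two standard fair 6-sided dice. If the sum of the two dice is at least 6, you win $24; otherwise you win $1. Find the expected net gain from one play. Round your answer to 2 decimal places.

E[payout] = (5/18)·1 + (13/18)·24 = 317/18
Expected profit = 317/18 − 6 = 209/18 ≈ $11.61

$11.61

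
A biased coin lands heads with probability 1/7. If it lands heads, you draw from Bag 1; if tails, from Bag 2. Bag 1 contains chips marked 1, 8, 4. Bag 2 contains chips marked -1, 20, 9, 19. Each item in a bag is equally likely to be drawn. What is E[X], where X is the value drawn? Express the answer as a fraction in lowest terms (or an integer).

449/42

E[X | Bag 1] = (1 + 8 + 4)/3 = 13/3
E[X | Bag 2] = (-1 + 20 + 9 + 19)/4 = 47/4
E[X] = (1/7)·13/3 + (6/7)·47/4 = 449/42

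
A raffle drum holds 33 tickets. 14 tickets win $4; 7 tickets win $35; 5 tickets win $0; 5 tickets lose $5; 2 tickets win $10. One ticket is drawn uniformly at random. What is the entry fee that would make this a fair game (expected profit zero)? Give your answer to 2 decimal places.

E[payout] = (14/33)·4 + (7/33)·35 + (5/33)·0 + (5/33)·(-5) + (2/33)·10 = 296/33
Fair fee = E[payout] = 296/33 ≈ $8.97

$8.97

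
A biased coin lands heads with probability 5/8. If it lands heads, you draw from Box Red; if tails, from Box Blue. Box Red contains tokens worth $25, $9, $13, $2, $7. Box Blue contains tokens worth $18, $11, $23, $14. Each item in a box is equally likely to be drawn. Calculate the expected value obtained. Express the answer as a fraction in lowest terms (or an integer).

211/16 dollars

E[X | Box Red] = (25 + 9 + 13 + 2 + 7)/5 = 56/5
E[X | Box Blue] = (18 + 11 + 23 + 14)/4 = 33/2
E[X] = (5/8)·56/5 + (3/8)·33/2 = 211/16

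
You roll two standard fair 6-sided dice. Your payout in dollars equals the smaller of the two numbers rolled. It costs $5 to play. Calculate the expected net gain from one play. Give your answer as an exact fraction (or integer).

-89/36 dollars

Distribution of the smaller of the two numbers rolled: 1 w.p. 11/36, 2 w.p. 1/4, 3 w.p. 7/36, 4 w.p. 5/36, 5 w.p. 1/12, 6 w.p. 1/36
E[payout] = (11/36)·1 + (1/4)·2 + (7/36)·3 + (5/36)·4 + (1/12)·5 + (1/36)·6 = 91/36
Expected profit = 91/36 − 5 = -89/36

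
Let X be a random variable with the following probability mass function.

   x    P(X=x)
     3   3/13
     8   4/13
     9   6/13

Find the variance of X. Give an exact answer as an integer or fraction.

E[X] = (3/13)·3 + (4/13)·8 + (6/13)·9 = 95/13
E[X²] = (3/13)·9 + (4/13)·64 + (6/13)·81 = 769/13
Var(X) = 769/13 − (95/13)² = 972/169

972/169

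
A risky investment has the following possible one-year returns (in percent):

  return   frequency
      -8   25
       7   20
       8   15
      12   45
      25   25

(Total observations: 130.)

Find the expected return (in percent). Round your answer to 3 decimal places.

9.423

Total = 130, so P(return=-8) = 25/130, etc.
E[X] = (5/26)·(-8) + (2/13)·7 + (3/26)·8 + (9/26)·12 + (5/26)·25
     = 245/26 ≈ 9.423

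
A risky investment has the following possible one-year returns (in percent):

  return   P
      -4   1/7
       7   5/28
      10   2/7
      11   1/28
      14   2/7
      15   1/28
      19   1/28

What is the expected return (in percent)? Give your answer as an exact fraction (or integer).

64/7

E[X] = (1/7)·(-4) + (5/28)·7 + (2/7)·10 + (1/28)·11 + (2/7)·14 + (1/28)·15 + (1/28)·19
     = 64/7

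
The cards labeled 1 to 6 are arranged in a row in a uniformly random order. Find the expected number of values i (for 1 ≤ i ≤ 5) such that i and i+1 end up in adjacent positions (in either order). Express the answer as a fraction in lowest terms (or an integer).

5/3

For each i ∈ {1,…,5}, let Xᵢ = 1 if i and i+1 are adjacent. P(Xᵢ=1) = 2·(6−1)!/6! = 2/6.
By linearity, E[ΣXᵢ] = (5)·(2/6) = 5/3.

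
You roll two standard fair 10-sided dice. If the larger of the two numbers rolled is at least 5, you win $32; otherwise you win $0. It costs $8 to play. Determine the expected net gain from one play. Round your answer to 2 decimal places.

$18.88

E[payout] = (4/25)·0 + (21/25)·32 = 672/25
Expected profit = 672/25 − 8 = 472/25 ≈ $18.88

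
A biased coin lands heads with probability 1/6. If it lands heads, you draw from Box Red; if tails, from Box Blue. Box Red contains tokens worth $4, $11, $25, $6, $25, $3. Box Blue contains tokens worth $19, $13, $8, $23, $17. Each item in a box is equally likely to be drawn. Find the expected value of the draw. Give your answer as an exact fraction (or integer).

E[X | Box Red] = (4 + 11 + 25 + 6 + 25 + 3)/6 = 37/3
E[X | Box Blue] = (19 + 13 + 8 + 23 + 17)/5 = 16
E[X] = (1/6)·37/3 + (5/6)·16 = 277/18

277/18 dollars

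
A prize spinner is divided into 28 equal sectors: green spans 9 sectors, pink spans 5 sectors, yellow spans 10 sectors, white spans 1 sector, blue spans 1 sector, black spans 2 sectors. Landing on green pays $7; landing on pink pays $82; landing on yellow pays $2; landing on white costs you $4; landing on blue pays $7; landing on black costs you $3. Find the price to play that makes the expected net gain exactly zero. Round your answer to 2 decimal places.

$17.50

E[payout] = (9/28)·7 + (5/28)·82 + (10/28)·2 + (1/28)·(-4) + (1/28)·7 + (2/28)·(-3) = 35/2
Fair fee = E[payout] = 35/2 ≈ $17.50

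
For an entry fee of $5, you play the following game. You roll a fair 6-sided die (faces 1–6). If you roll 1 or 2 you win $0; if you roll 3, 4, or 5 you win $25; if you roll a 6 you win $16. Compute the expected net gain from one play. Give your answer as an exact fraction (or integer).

E[payout] = (1/3)·0 + (1/6)·16 + (1/2)·25 = 91/6
Expected profit = 91/6 − 5 = 61/6

61/6 dollars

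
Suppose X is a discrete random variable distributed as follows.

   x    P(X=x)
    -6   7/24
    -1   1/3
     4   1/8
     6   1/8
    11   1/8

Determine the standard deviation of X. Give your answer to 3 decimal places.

E[X] = 13/24, E[X²] = 779/24
Var(X) = E[X²] − (E[X])² = 779/24 − 169/576 = 18527/576
SD(X) = √(18527/576) ≈ 5.671

5.671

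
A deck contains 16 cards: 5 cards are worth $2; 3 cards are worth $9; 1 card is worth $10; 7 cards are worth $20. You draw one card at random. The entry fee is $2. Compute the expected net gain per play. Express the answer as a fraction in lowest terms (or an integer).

155/16 dollars

E[payout] = (5/16)·2 + (3/16)·9 + (1/16)·10 + (7/16)·20 = 187/16
Expected profit = 187/16 − 2 = 155/16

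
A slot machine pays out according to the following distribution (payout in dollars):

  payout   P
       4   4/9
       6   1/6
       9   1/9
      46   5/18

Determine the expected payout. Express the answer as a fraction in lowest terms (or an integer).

149/9 dollars

E[X] = (4/9)·4 + (1/6)·6 + (1/9)·9 + (5/18)·46
     = 149/9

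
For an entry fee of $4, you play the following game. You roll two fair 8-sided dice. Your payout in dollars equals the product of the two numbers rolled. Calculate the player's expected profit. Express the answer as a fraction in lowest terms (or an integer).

Distribution of the product of the two numbers rolled: 1 w.p. 1/64, 2 w.p. 1/32, 3 w.p. 1/32, 4 w.p. 3/64, 5 w.p. 1/32, 6 w.p. 1/16, …
E[payout] = (1/64)·1 + (1/32)·2 + (1/32)·3 + (3/64)·4 + (1/32)·5 + (1/16)·6 + (1/32)·7 + (1/16)·8 + (1/64)·9 + (1/32)·10 + (1/16)·12 + (1/32)·14 + (1/32)·15 + (3/64)·16 + (1/32)·18 + (1/32)·20 + (1/32)·21 + (1/16)·24 + (1/64)·25 + (1/32)·28 + (1/32)·30 + (1/32)·32 + (1/32)·35 + (1/64)·36 + (1/32)·40 + (1/32)·42 + (1/32)·48 + (1/64)·49 + (1/32)·56 + (1/64)·64 = 81/4
Expected profit = 81/4 − 4 = 65/4

65/4 dollars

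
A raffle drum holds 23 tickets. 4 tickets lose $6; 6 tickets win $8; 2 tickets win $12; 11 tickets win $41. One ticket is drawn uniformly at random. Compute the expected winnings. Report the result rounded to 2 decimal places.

$21.70

E[payout] = (4/23)·(-6) + (6/23)·8 + (2/23)·12 + (11/23)·41 = 499/23
≈ $21.70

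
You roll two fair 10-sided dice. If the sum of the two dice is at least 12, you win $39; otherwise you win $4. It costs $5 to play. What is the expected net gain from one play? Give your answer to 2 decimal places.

$14.75

E[payout] = (11/20)·4 + (9/20)·39 = 79/4
Expected profit = 79/4 − 5 = 59/4 ≈ $14.75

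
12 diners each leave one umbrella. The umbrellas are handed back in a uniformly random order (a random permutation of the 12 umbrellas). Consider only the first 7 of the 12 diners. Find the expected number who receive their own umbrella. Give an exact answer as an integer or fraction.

7/12

Let Xᵢ = 1 if person i gets their own umbrella. For each i, P(Xᵢ=1) = 1/12.
By linearity of expectation, E[X₁+…+X_7] = 7·(1/12) = 7/12.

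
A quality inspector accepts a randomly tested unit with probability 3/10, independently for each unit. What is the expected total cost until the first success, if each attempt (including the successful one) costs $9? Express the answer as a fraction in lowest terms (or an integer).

E[#attempts] = 1/p = 10/3; E[cost] = 9·10/3 = 30.

$30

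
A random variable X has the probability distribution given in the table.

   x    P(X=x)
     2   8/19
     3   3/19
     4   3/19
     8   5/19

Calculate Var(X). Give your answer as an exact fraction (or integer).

2184/361

E[X] = (8/19)·2 + (3/19)·3 + (3/19)·4 + (5/19)·8 = 77/19
E[X²] = (8/19)·4 + (3/19)·9 + (3/19)·16 + (5/19)·64 = 427/19
Var(X) = 427/19 − (77/19)² = 2184/361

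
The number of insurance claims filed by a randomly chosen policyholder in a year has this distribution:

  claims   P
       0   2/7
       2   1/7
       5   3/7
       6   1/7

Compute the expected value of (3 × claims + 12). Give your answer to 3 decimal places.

E[3x+12] = (2/7)·12 + (1/7)·18 + (3/7)·27 + (1/7)·30
     = 153/7 ≈ 21.857

21.857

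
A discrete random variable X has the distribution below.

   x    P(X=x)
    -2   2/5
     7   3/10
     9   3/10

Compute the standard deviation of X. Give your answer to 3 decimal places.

4.960

E[X] = 4, E[X²] = 203/5
Var(X) = E[X²] − (E[X])² = 203/5 − 16 = 123/5
SD(X) = √(123/5) ≈ 4.960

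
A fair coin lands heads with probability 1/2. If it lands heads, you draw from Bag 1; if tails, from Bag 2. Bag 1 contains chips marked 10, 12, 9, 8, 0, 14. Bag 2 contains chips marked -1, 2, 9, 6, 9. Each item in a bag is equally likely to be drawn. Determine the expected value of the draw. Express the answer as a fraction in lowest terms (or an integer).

E[X | Bag 1] = (10 + 12 + 9 + 8 + 0 + 14)/6 = 53/6
E[X | Bag 2] = (-1 + 2 + 9 + 6 + 9)/5 = 5
E[X] = (1/2)·53/6 + (1/2)·5 = 83/12

83/12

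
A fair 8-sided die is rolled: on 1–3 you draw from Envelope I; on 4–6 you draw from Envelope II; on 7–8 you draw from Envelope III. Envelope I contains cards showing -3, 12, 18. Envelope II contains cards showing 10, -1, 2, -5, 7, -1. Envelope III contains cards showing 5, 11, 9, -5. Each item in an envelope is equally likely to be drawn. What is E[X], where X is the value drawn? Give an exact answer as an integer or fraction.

E[X | Envelope I] = (-3 + 12 + 18)/3 = 9
E[X | Envelope II] = (10 − 1 + 2 − 5 + 7 − 1)/6 = 2
E[X | Envelope III] = (5 + 11 + 9 − 5)/4 = 5
E[X] = (3/8)·9 + (3/8)·2 + (1/4)·5 = 43/8

43/8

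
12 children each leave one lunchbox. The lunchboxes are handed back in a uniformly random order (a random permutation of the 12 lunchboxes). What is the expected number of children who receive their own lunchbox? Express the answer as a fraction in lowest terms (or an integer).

1

Let Xᵢ = 1 if person i gets their own lunchbox. For each i, P(Xᵢ=1) = 1/12.
By linearity of expectation, E[X₁+…+X_12] = 12·(1/12) = 1.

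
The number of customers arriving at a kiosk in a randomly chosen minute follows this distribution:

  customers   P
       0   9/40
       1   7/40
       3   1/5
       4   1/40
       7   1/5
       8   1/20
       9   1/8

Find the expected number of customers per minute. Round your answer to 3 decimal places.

3.800

E[X] = (9/40)·0 + (7/40)·1 + (1/5)·3 + (1/40)·4 + (1/5)·7 + (1/20)·8 + (1/8)·9
     = 19/5 ≈ 3.800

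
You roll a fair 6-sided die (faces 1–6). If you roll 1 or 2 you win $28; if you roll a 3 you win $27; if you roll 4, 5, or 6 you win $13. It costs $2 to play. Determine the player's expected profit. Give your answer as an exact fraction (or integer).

E[payout] = (1/2)·13 + (1/6)·27 + (1/3)·28 = 61/3
Expected profit = 61/3 − 2 = 55/3

55/3 dollars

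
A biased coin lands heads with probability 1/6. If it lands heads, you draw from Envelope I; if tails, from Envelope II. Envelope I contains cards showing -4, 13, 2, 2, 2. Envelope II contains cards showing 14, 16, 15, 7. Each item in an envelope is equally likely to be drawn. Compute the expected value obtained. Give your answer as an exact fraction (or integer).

E[X | Envelope I] = (-4 + 13 + 2 + 2 + 2)/5 = 3
E[X | Envelope II] = (14 + 16 + 15 + 7)/4 = 13
E[X] = (1/6)·3 + (5/6)·13 = 34/3

34/3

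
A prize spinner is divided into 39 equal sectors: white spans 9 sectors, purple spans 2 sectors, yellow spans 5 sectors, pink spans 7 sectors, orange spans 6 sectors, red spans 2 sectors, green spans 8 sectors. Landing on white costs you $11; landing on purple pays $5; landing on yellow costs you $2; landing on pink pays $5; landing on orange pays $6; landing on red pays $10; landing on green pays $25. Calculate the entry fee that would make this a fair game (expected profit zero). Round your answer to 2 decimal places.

$4.92

E[payout] = (9/39)·(-11) + (2/39)·5 + (5/39)·(-2) + (7/39)·5 + (6/39)·6 + (2/39)·10 + (8/39)·25 = 64/13
Fair fee = E[payout] = 64/13 ≈ $4.92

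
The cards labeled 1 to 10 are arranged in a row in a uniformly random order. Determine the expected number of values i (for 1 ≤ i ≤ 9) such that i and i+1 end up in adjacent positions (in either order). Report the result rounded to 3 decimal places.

For each i ∈ {1,…,9}, let Xᵢ = 1 if i and i+1 are adjacent. P(Xᵢ=1) = 2·(10−1)!/10! = 2/10.
By linearity, E[ΣXᵢ] = (9)·(2/10) = 9/5.
≈ 1.800

1.800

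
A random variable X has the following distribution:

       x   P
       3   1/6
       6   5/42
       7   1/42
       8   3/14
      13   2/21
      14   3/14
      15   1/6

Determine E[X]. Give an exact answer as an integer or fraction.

59/6

E[X] = (1/6)·3 + (5/42)·6 + (1/42)·7 + (3/14)·8 + (2/21)·13 + (3/14)·14 + (1/6)·15
     = 59/6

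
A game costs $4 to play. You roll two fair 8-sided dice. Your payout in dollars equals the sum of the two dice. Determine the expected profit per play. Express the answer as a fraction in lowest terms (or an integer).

Distribution of the sum of the two dice: 2 w.p. 1/64, 3 w.p. 1/32, 4 w.p. 3/64, 5 w.p. 1/16, 6 w.p. 5/64, 7 w.p. 3/32, …
E[payout] = (1/64)·2 + (1/32)·3 + (3/64)·4 + (1/16)·5 + (5/64)·6 + (3/32)·7 + (7/64)·8 + (1/8)·9 + (7/64)·10 + (3/32)·11 + (5/64)·12 + (1/16)·13 + (3/64)·14 + (1/32)·15 + (1/64)·16 = 9
Expected profit = 9 − 4 = 5

$5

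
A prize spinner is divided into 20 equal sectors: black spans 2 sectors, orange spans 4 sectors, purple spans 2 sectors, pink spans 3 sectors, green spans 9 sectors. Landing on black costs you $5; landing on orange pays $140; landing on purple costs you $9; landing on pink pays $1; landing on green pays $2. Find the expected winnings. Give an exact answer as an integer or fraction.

E[payout] = (2/20)·(-5) + (4/20)·140 + (2/20)·(-9) + (3/20)·1 + (9/20)·2 = 553/20

553/20 dollars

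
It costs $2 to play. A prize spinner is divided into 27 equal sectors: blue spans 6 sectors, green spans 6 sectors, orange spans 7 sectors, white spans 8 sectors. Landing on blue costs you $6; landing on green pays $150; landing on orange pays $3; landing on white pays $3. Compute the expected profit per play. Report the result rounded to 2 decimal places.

E[payout] = (6/27)·(-6) + (6/27)·150 + (7/27)·3 + (8/27)·3 = 101/3
Expected profit = 101/3 − 2 = 95/3 ≈ $31.67

$31.67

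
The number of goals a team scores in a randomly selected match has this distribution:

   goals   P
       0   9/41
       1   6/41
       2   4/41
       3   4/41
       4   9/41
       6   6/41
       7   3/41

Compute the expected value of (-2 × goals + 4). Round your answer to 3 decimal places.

-1.805

E[-2x+4] = (9/41)·4 + (6/41)·2 + (4/41)·0 + (4/41)·(-2) + (9/41)·(-4) + (6/41)·(-8) + (3/41)·(-10)
     = -74/41 ≈ -1.805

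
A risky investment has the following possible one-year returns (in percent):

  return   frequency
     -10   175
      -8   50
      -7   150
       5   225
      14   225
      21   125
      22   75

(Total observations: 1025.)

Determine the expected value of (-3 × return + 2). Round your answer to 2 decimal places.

Total = 1025, so P(return=-10) = 175/1025, etc.
E[-3x+2] = (7/41)·32 + (2/41)·26 + (6/41)·23 + (9/41)·(-13) + (9/41)·(-40) + (5/41)·(-61) + (3/41)·(-64)
     = -560/41 ≈ -13.66

-13.66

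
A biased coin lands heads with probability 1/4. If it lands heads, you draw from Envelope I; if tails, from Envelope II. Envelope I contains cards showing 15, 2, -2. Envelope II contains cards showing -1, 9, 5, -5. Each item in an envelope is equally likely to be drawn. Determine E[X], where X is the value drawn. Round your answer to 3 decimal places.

2.750

E[X | Envelope I] = (15 + 2 − 2)/3 = 5
E[X | Envelope II] = (-1 + 9 + 5 − 5)/4 = 2
E[X] = (1/4)·5 + (3/4)·2 = 11/4 ≈ 2.750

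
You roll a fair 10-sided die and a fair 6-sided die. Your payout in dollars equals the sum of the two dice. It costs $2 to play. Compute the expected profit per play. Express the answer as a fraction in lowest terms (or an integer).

$7

Distribution of the sum of the two dice: 2 w.p. 1/60, 3 w.p. 1/30, 4 w.p. 1/20, 5 w.p. 1/15, 6 w.p. 1/12, 7 w.p. 1/10, …
E[payout] = (1/60)·2 + (1/30)·3 + (1/20)·4 + (1/15)·5 + (1/12)·6 + (1/10)·7 + (1/10)·8 + (1/10)·9 + (1/10)·10 + (1/10)·11 + (1/12)·12 + (1/15)·13 + (1/20)·14 + (1/30)·15 + (1/60)·16 = 9
Expected profit = 9 − 2 = 7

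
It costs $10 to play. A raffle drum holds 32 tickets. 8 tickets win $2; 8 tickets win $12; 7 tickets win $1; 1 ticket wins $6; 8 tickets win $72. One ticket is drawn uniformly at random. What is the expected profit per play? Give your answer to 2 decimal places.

E[payout] = (8/32)·2 + (8/32)·12 + (7/32)·1 + (1/32)·6 + (8/32)·72 = 701/32
Expected profit = 701/32 − 10 = 381/32 ≈ $11.91

$11.91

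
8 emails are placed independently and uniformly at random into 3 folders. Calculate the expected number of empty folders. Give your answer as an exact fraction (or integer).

Let Xⱼ=1 if folder j is empty. P(Xⱼ=1) = ((3-1)/3)^8 = 256/6561.
By linearity, E[#empty] = 3·256/6561 = 256/2187.

256/2187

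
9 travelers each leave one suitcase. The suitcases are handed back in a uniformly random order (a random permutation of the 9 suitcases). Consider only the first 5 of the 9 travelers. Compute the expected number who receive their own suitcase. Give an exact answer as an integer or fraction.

5/9

Let Xᵢ = 1 if person i gets their own suitcase. For each i, P(Xᵢ=1) = 1/9.
By linearity of expectation, E[X₁+…+X_5] = 5·(1/9) = 5/9.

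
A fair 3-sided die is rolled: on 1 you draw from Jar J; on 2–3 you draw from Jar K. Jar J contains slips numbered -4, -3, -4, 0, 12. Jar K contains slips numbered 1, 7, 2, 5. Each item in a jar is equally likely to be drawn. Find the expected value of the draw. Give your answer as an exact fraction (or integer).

E[X | Jar J] = (-4 − 3 − 4 + 0 + 12)/5 = 1/5
E[X | Jar K] = (1 + 7 + 2 + 5)/4 = 15/4
E[X] = (1/3)·1/5 + (2/3)·15/4 = 77/30

77/30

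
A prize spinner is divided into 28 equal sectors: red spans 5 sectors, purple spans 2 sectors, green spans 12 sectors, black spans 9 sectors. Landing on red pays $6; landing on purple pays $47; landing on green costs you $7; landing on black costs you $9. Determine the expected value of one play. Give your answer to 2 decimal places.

-$1.46

E[payout] = (5/28)·6 + (2/28)·47 + (12/28)·(-7) + (9/28)·(-9) = -41/28
≈ -$1.46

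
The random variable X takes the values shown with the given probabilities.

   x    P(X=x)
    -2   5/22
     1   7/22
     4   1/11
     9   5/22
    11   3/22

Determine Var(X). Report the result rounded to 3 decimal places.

23.357

E[X] = (5/22)·(-2) + (7/22)·1 + (1/11)·4 + (5/22)·9 + (3/22)·11 = 83/22
E[X²] = (5/22)·4 + (7/22)·1 + (1/11)·16 + (5/22)·81 + (3/22)·121 = 827/22
Var(X) = 827/22 − (83/22)² = 11305/484 ≈ 23.357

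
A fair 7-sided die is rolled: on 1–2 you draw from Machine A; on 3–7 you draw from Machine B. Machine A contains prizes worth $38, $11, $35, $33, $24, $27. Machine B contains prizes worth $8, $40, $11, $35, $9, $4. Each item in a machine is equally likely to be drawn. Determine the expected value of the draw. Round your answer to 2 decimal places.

E[X | Machine A] = (38 + 11 + 35 + 33 + 24 + 27)/6 = 28
E[X | Machine B] = (8 + 40 + 11 + 35 + 9 + 4)/6 = 107/6
E[X] = (2/7)·28 + (5/7)·107/6 = 871/42 ≈ 20.74

$20.74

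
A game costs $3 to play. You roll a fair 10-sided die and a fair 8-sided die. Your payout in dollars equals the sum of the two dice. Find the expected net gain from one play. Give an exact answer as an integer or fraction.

Distribution of the sum of the two dice: 2 w.p. 1/80, 3 w.p. 1/40, 4 w.p. 3/80, 5 w.p. 1/20, 6 w.p. 1/16, 7 w.p. 3/40, …
E[payout] = (1/80)·2 + (1/40)·3 + (3/80)·4 + (1/20)·5 + (1/16)·6 + (3/40)·7 + (7/80)·8 + (1/10)·9 + (1/10)·10 + (1/10)·11 + (7/80)·12 + (3/40)·13 + (1/16)·14 + (1/20)·15 + (3/80)·16 + (1/40)·17 + (1/80)·18 = 10
Expected profit = 10 − 3 = 7

$7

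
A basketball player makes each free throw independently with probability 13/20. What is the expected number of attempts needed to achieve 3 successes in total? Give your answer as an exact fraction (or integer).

By linearity (sum of 3 independent geometric waits), E[trials] = 3/p = 3/(13/20) = 60/13.

60/13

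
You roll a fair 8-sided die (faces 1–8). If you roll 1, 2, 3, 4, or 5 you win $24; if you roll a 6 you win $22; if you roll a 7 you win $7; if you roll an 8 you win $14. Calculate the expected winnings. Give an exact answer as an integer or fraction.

163/8 dollars

E[payout] = (1/8)·7 + (1/8)·14 + (1/8)·22 + (5/8)·24 = 163/8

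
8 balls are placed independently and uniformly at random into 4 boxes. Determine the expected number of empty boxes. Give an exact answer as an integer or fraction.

Let Xⱼ=1 if box j is empty. P(Xⱼ=1) = ((4-1)/4)^8 = 6561/65536.
By linearity, E[#empty] = 4·6561/65536 = 6561/16384.

6561/16384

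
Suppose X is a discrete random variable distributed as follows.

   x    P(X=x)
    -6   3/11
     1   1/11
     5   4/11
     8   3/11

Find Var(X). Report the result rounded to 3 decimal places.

30.430

E[X] = (3/11)·(-6) + (1/11)·1 + (4/11)·5 + (3/11)·8 = 27/11
E[X²] = (3/11)·36 + (1/11)·1 + (4/11)·25 + (3/11)·64 = 401/11
Var(X) = 401/11 − (27/11)² = 3682/121 ≈ 30.430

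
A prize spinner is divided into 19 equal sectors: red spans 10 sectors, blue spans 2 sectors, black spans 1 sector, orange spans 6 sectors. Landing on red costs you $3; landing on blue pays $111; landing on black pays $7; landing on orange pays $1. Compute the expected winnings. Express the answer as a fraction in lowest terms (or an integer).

205/19 dollars

E[payout] = (10/19)·(-3) + (2/19)·111 + (1/19)·7 + (6/19)·1 = 205/19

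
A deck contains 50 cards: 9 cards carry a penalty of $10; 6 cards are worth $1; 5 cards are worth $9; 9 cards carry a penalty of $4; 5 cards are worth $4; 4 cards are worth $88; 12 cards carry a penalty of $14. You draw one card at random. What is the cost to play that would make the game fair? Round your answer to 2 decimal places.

$2.58

E[payout] = (9/50)·(-10) + (6/50)·1 + (5/50)·9 + (9/50)·(-4) + (5/50)·4 + (4/50)·88 + (12/50)·(-14) = 129/50
Fair fee = E[payout] = 129/50 ≈ $2.58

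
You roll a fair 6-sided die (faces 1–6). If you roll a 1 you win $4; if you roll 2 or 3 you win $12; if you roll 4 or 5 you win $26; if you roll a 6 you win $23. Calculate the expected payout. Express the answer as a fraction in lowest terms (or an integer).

E[payout] = (1/6)·4 + (1/3)·12 + (1/6)·23 + (1/3)·26 = 103/6

103/6 dollars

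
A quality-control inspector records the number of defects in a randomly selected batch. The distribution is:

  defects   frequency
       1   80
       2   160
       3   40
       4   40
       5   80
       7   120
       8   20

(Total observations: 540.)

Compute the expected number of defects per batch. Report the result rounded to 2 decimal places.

3.85

Total = 540, so P(defects=1) = 80/540, etc.
E[X] = (4/27)·1 + (8/27)·2 + (2/27)·3 + (2/27)·4 + (4/27)·5 + (2/9)·7 + (1/27)·8
     = 104/27 ≈ 3.85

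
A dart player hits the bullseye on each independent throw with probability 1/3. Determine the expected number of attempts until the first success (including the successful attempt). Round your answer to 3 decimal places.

3.000

For a geometric distribution, E[trials] = 1/p = 1/(1/3) = 3.
≈ 3.000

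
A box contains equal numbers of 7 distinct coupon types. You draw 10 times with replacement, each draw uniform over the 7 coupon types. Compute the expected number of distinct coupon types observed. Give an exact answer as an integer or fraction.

222009073/40353607

Let Xⱼ=1 if type j appears at least once. P(Xⱼ=1) = 1 − ((7−1)/7)^10 = 222009073/282475249.
E[#distinct] = 7·222009073/282475249 = 222009073/40353607.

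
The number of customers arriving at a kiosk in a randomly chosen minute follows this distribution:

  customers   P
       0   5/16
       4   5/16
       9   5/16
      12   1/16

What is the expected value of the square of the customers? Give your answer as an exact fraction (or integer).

629/16

E[X²] = (5/16)·0 + (5/16)·16 + (5/16)·81 + (1/16)·144
     = 629/16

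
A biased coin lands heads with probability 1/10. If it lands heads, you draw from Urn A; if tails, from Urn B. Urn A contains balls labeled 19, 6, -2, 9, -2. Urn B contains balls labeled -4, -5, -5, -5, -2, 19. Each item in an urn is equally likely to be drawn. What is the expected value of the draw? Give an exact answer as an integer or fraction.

E[X | Urn A] = (19 + 6 − 2 + 9 − 2)/5 = 6
E[X | Urn B] = (-4 − 5 − 5 − 5 − 2 + 19)/6 = -1/3
E[X] = (1/10)·6 + (9/10)·(-1/3) = 3/10

3/10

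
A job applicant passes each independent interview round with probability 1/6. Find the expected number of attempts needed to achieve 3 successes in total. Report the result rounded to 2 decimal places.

18.00

By linearity (sum of 3 independent geometric waits), E[trials] = 3/p = 3/(1/6) = 18.
≈ 18.00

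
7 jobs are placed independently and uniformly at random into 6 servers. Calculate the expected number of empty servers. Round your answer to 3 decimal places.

Let Xⱼ=1 if server j is empty. P(Xⱼ=1) = ((6-1)/6)^7 = 78125/279936.
By linearity, E[#empty] = 6·78125/279936 = 78125/46656.
≈ 1.674

1.674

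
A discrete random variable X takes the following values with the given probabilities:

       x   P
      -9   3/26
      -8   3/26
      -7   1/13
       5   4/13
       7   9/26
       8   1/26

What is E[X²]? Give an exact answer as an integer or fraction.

E[X²] = (3/26)·81 + (3/26)·64 + (1/13)·49 + (4/13)·25 + (9/26)·49 + (1/26)·64
     = 619/13

619/13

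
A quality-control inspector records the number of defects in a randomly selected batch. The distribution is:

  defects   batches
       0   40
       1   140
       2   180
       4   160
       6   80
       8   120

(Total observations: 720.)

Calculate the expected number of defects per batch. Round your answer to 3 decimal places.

3.583

Total = 720, so P(defects=0) = 40/720, etc.
E[X] = (1/18)·0 + (7/36)·1 + (1/4)·2 + (2/9)·4 + (1/9)·6 + (1/6)·8
     = 43/12 ≈ 3.583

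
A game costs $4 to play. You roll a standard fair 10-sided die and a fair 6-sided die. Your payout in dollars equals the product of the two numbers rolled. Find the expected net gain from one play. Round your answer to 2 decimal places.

$15.25

Distribution of the product of the two numbers rolled: 1 w.p. 1/60, 2 w.p. 1/30, 3 w.p. 1/30, 4 w.p. 1/20, 5 w.p. 1/30, 6 w.p. 1/15, …
E[payout] = (1/60)·1 + (1/30)·2 + (1/30)·3 + (1/20)·4 + (1/30)·5 + (1/15)·6 + (1/60)·7 + (1/20)·8 + (1/30)·9 + (1/20)·10 + (1/15)·12 + (1/60)·14 + (1/30)·15 + (1/30)·16 + (1/20)·18 + (1/20)·20 + (1/60)·21 + (1/20)·24 + (1/60)·25 + (1/60)·27 + (1/60)·28 + (1/20)·30 + (1/60)·32 + (1/60)·35 + (1/30)·36 + (1/30)·40 + (1/60)·42 + (1/60)·45 + (1/60)·48 + (1/60)·50 + (1/60)·54 + (1/60)·60 = 77/4
Expected profit = 77/4 − 4 = 61/4 ≈ $15.25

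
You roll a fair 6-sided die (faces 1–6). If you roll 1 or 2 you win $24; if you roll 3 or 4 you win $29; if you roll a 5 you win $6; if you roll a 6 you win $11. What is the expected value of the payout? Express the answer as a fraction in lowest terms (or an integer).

E[payout] = (1/6)·6 + (1/6)·11 + (1/3)·24 + (1/3)·29 = 41/2

41/2 dollars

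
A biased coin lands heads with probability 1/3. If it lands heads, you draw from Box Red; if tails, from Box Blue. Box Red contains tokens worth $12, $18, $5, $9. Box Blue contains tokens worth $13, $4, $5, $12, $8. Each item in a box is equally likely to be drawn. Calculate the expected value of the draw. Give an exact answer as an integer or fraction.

139/15 dollars

E[X | Box Red] = (12 + 18 + 5 + 9)/4 = 11
E[X | Box Blue] = (13 + 4 + 5 + 12 + 8)/5 = 42/5
E[X] = (1/3)·11 + (2/3)·42/5 = 139/15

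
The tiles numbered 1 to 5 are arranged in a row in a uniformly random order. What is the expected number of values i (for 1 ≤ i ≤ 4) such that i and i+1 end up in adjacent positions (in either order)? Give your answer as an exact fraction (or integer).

8/5

For each i ∈ {1,…,4}, let Xᵢ = 1 if i and i+1 are adjacent. P(Xᵢ=1) = 2·(5−1)!/5! = 2/5.
By linearity, E[ΣXᵢ] = (4)·(2/5) = 8/5.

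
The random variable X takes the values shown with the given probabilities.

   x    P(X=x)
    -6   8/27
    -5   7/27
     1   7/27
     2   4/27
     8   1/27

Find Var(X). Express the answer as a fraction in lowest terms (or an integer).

E[X] = (8/27)·(-6) + (7/27)·(-5) + (7/27)·1 + (4/27)·2 + (1/27)·8 = -20/9
E[X²] = (8/27)·36 + (7/27)·25 + (7/27)·1 + (4/27)·4 + (1/27)·64 = 550/27
Var(X) = 550/27 − (-20/9)² = 1250/81

1250/81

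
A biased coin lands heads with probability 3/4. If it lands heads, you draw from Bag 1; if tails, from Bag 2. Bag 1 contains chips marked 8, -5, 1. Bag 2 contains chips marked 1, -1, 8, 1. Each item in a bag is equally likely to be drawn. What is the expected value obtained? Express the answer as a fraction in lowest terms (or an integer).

E[X | Bag 1] = (8 − 5 + 1)/3 = 4/3
E[X | Bag 2] = (1 − 1 + 8 + 1)/4 = 9/4
E[X] = (3/4)·4/3 + (1/4)·9/4 = 25/16

25/16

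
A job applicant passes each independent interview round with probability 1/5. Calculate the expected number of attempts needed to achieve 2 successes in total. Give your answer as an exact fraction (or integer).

10

By linearity (sum of 2 independent geometric waits), E[trials] = 2/p = 2/(1/5) = 10.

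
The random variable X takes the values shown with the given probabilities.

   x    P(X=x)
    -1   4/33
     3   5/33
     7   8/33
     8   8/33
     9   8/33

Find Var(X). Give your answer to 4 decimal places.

10.6740

E[X] = (4/33)·(-1) + (5/33)·3 + (8/33)·7 + (8/33)·8 + (8/33)·9 = 203/33
E[X²] = (4/33)·1 + (5/33)·9 + (8/33)·49 + (8/33)·64 + (8/33)·81 = 1601/33
Var(X) = 1601/33 − (203/33)² = 11624/1089 ≈ 10.6740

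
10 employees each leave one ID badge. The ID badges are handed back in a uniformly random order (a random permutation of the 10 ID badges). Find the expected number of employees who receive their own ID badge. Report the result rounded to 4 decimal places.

Let Xᵢ = 1 if person i gets their own ID badge. For each i, P(Xᵢ=1) = 1/10.
By linearity of expectation, E[X₁+…+X_10] = 10·(1/10) = 1.
≈ 1.0000

1.0000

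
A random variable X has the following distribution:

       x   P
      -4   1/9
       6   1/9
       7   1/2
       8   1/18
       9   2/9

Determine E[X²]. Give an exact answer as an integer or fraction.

E[X²] = (1/9)·16 + (1/9)·36 + (1/2)·49 + (1/18)·64 + (2/9)·81
     = 311/6

311/6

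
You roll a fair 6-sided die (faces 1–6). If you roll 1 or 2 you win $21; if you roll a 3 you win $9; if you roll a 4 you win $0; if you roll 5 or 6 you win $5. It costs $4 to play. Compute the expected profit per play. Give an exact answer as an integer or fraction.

E[payout] = (1/6)·0 + (1/3)·5 + (1/6)·9 + (1/3)·21 = 61/6
Expected profit = 61/6 − 4 = 37/6

37/6 dollars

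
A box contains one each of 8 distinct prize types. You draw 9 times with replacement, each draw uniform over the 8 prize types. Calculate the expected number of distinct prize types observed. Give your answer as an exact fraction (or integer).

Let Xⱼ=1 if type j appears at least once. P(Xⱼ=1) = 1 − ((8−1)/8)^9 = 93864121/134217728.
E[#distinct] = 8·93864121/134217728 = 93864121/16777216.

93864121/16777216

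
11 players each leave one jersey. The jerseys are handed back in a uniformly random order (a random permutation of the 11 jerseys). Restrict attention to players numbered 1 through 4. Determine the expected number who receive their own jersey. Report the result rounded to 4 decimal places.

Let Xᵢ = 1 if person i gets their own jersey. For each i, P(Xᵢ=1) = 1/11.
By linearity of expectation, E[X₁+…+X_4] = 4·(1/11) = 4/11.
≈ 0.3636

0.3636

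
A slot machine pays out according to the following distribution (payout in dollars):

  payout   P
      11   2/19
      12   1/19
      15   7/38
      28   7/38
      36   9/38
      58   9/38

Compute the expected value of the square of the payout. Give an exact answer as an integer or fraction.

49775/38

E[X²] = (2/19)·121 + (1/19)·144 + (7/38)·225 + (7/38)·784 + (9/38)·1296 + (9/38)·3364
     = 49775/38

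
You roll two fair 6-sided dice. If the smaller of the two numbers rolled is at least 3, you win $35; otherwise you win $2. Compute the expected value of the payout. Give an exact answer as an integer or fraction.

50/3 dollars

E[payout] = (5/9)·2 + (4/9)·35 = 50/3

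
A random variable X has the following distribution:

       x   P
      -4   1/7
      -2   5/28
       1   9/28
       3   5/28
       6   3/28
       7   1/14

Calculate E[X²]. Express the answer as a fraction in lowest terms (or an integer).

86/7

E[X²] = (1/7)·16 + (5/28)·4 + (9/28)·1 + (5/28)·9 + (3/28)·36 + (1/14)·49
     = 86/7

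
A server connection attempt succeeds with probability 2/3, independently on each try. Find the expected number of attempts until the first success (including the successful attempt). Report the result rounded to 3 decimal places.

1.500

For a geometric distribution, E[trials] = 1/p = 1/(2/3) = 3/2.
≈ 1.500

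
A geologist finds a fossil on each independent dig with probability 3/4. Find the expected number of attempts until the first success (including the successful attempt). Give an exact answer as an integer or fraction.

4/3

For a geometric distribution, E[trials] = 1/p = 1/(3/4) = 4/3.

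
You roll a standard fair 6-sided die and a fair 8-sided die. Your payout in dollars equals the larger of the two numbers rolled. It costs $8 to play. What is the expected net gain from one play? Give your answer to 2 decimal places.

-$2.77

Distribution of the larger of the two numbers rolled: 1 w.p. 1/48, 2 w.p. 1/16, 3 w.p. 5/48, 4 w.p. 7/48, 5 w.p. 3/16, 6 w.p. 11/48, …
E[payout] = (1/48)·1 + (1/16)·2 + (5/48)·3 + (7/48)·4 + (3/16)·5 + (11/48)·6 + (1/8)·7 + (1/8)·8 = 251/48
Expected profit = 251/48 − 8 = -133/48 ≈ -$2.77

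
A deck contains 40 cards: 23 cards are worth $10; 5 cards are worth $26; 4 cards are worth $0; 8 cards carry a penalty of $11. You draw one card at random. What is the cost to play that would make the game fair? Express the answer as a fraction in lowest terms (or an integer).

34/5 dollars

E[payout] = (23/40)·10 + (5/40)·26 + (4/40)·0 + (8/40)·(-11) = 34/5
Fair fee = E[payout] = 34/5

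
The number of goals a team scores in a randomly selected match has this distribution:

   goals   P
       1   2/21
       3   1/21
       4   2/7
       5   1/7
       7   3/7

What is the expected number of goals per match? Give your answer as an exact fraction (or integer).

E[X] = (2/21)·1 + (1/21)·3 + (2/7)·4 + (1/7)·5 + (3/7)·7
     = 107/21

107/21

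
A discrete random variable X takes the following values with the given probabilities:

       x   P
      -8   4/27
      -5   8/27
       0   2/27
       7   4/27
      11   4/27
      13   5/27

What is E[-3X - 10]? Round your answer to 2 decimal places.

-17.22

E[-3x-10] = (4/27)·14 + (8/27)·5 + (2/27)·(-10) + (4/27)·(-31) + (4/27)·(-43) + (5/27)·(-49)
     = -155/9 ≈ -17.22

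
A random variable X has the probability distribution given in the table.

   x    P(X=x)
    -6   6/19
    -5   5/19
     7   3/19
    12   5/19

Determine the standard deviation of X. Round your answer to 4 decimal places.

E[X] = 20/19, E[X²] = 1208/19
Var(X) = E[X²] − (E[X])² = 1208/19 − 400/361 = 22552/361
SD(X) = √(22552/361) ≈ 7.9039

7.9039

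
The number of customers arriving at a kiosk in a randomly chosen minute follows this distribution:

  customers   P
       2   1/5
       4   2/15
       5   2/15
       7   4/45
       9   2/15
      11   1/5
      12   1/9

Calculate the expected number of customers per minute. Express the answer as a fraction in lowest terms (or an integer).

313/45

E[X] = (1/5)·2 + (2/15)·4 + (2/15)·5 + (4/45)·7 + (2/15)·9 + (1/5)·11 + (1/9)·12
     = 313/45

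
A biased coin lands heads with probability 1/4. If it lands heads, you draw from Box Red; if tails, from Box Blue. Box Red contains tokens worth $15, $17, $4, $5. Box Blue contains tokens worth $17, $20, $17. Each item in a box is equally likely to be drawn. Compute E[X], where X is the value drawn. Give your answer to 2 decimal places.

$16.06

E[X | Box Red] = (15 + 17 + 4 + 5)/4 = 41/4
E[X | Box Blue] = (17 + 20 + 17)/3 = 18
E[X] = (1/4)·41/4 + (3/4)·18 = 257/16 ≈ 16.06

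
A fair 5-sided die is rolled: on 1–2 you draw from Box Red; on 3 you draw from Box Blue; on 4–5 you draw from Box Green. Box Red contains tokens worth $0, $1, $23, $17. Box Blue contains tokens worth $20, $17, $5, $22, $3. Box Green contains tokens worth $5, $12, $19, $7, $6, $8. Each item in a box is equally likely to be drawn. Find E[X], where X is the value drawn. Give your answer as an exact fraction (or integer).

529/50 dollars

E[X | Box Red] = (0 + 1 + 23 + 17)/4 = 41/4
E[X | Box Blue] = (20 + 17 + 5 + 22 + 3)/5 = 67/5
E[X | Box Green] = (5 + 12 + 19 + 7 + 6 + 8)/6 = 19/2
E[X] = (2/5)·41/4 + (1/5)·67/5 + (2/5)·19/2 = 529/50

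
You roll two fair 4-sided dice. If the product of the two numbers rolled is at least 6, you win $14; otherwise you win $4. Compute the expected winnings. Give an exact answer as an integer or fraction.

$9

E[payout] = (1/2)·4 + (1/2)·14 = 9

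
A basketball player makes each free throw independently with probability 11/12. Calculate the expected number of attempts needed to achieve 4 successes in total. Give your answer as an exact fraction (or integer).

48/11

By linearity (sum of 4 independent geometric waits), E[trials] = 4/p = 4/(11/12) = 48/11.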